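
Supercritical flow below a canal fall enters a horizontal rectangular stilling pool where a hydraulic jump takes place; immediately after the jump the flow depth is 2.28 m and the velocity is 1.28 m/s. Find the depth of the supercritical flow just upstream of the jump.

Fr₂ = V₂/√(g·y₂) = 1.28/√(9.81×2.28) = 0.271.
Since the conjugate-depth ratio holds either way, y₁/y₂ = ½[√(1 + 8Fr₂²) − 1] = ½[√1.586 − 1] = 0.130.
y₁ = 0.130 × 2.28 = 0.296 m.

y₁ = 0.296 m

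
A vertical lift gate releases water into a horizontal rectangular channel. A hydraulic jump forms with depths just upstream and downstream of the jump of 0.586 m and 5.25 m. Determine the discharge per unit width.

For a rectangular channel the momentum equation gives q² = ½·g·y₁·y₂·(y₁ + y₂) = ½×9.81×0.586×5.25×5.84 = 88.1.
q = √88.1 = 9.38 m²/s.

q = 9.38 m²/s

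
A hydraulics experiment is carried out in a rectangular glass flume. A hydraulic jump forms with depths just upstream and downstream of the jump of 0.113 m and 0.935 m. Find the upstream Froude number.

For a rectangular channel the momentum equation gives q² = ½·g·y₁·y₂·(y₁ + y₂) = ½×9.81×0.113×0.935×1.05 = 0.543.
q = √0.543 = 0.737 m²/s.
V₁ = q/y₁ = 6.52 m/s; Fr₁ = V₁/√(g·y₁) = 6.19.

Fr₁ = 6.19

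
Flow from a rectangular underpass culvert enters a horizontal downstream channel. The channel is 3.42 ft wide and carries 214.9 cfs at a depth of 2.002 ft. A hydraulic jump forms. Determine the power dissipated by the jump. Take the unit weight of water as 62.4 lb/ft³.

q = Q/b = 214.9/3.42 = 62.84 ft²/s; V₁ = q/y₁ = 31.39 ft/s. Fr₁ = V₁/√(g·y₁) = 3.909.
From the momentum equation for a rectangular channel, y₂/y₁ = ½[√(1 + 8Fr₁²) − 1] = ½[√123.25 − 1] = 5.051.
y₂ = 5.051 × 2.002 = 10.11 ft.
Head loss: ΔE = (y₂ − y₁)³/(4y₁y₂) = (10.11 − 2.002)³/(4×2.002×10.11) = 533.4/80.98 = 6.587 ft.
P = γ·Q·ΔE/550 = 62.4 × 214.9 × 6.587 / 550 = 160.6 hp.

P = 160.6 hp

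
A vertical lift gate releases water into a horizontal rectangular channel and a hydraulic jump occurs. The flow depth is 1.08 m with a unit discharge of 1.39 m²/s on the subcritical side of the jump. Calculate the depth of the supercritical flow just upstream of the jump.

V₂ = q/y₂ = 1.39/1.08 = 1.29 m/s; Fr₂ = V₂/√(g·y₂) = 0.395.
The Bélanger relation is symmetric: y₁/y₂ = ½[√(1 + 8Fr₂²) − 1] = ½[√2.251 − 1] = 0.250.
y₁ = 0.250 × 1.08 = 0.270 m.

y₁ = 0.270 m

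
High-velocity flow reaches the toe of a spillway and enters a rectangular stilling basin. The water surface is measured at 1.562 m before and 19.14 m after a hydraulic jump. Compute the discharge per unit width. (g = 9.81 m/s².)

q = 55.10 m²/s

For a rectangular channel the momentum equation gives q² = ½·g·y₁·y₂·(y₁ + y₂) = ½×9.81×1.562×19.14×20.70 = 3036.
q = √3036 = 55.10 m²/s.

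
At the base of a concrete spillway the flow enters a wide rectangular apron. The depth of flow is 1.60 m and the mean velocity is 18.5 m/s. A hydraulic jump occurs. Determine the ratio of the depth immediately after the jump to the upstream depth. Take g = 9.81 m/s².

y₂/y₁ = 6.12

Fr₁ = V₁/√(g·y₁) = 18.5/√(9.81×1.60) = 4.67.
By Bélanger, y₂/y₁ = ½[√(1 + 8Fr₁²) − 1] = ½[√175.4 − 1] = 6.12.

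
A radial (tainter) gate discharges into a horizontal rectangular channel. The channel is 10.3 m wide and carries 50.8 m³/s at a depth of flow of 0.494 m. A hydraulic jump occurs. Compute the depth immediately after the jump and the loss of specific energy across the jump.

q = Q/b = 50.8/10.3 = 4.93 m²/s; V₁ = q/y₁ = 9.98 m/s. Fr₁ = V₁/√(g·y₁) = 4.54.
Bélanger equation: y₂/y₁ = ½[√(1 + 8Fr₁²) − 1] = ½[√165.5 − 1] = 5.93.
y₂ = 5.93 × 0.494 = 2.93 m.
V₂ = q/y₂ = 4.93/2.93 = 1.68 m/s. E₁ = y₁ + V₁²/2g = 5.57 m; E₂ = y₂ + V₂²/2g = 3.08 m. ΔE = E₁ − E₂ = 2.50 m.

y₂ = 2.93 m; ΔE = 2.50 m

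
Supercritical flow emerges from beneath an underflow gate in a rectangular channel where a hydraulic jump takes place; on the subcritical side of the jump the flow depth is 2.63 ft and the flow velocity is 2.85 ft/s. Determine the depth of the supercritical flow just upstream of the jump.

Fr₂ = V₂/√(g·y₂) = 2.85/√(32.2×2.63) = 0.310.
Since the conjugate-depth ratio holds either way, y₁/y₂ = ½[√(1 + 8Fr₂²) − 1] = ½[√1.767 − 1] = 0.165.
y₁ = 0.165 × 2.63 = 0.433 ft.

y₁ = 0.433 ft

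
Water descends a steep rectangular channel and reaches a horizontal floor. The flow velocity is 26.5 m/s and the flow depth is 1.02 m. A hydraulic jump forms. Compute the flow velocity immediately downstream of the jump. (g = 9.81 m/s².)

V₂ = 2.33 m/s

Fr₁ = V₁/√(g·y₁) = 26.5/√(9.81×1.02) = 8.38.
Sequent-depth ratio: y₂/y₁ = ½[√(1 + 8Fr₁²) − 1] = ½[√562.5 − 1] = 11.4.
y₂ = 11.4 × 1.02 = 11.6 m.
q = V₁·y₁ = 26.5 × 1.02 = 27.0 m²/s.
V₂ = q/y₂ = 27.0/11.6 = 2.33 m/s.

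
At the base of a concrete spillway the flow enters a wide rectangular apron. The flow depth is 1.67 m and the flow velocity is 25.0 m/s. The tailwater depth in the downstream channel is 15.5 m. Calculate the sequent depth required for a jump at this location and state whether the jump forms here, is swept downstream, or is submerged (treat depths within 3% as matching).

y₂ = 13.8 m; the jump is submerged

Fr₁ = V₁/√(g·y₁) = 25.0/√(9.81×1.67) = 6.18.
Bélanger equation: y₂/y₁ = ½[√(1 + 8Fr₁²) − 1] = ½[√306.2 − 1] = 8.25.
y₂ = 8.25 × 1.67 = 13.8 m.
Tailwater y_tw = 15.5 m: y_tw > y₂, so the jump is submerged.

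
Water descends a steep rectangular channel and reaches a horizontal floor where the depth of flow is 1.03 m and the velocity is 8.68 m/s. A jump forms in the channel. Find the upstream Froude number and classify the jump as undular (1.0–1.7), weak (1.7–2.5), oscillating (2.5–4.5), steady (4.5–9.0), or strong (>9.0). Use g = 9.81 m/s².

Fr₁ = 2.73; oscillating jump

Fr₁ = V₁/√(g·y₁) = 8.68/√(9.81×1.03) = 2.73.
Fr₁ = 2.73 lies in the oscillating range.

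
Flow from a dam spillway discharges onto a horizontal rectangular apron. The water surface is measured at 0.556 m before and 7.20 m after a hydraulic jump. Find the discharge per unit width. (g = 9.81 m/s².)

For a rectangular channel the momentum equation gives q² = ½·g·y₁·y₂·(y₁ + y₂) = ½×9.81×0.556×7.20×7.76 = 152.
q = √152 = 12.3 m²/s.

q = 12.3 m²/s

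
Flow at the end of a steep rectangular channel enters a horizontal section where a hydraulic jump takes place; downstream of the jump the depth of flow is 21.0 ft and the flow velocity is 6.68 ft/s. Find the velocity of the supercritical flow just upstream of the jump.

V₁ = 56.6 ft/s

Fr₂ = V₂/√(g·y₂) = 6.68/√(32.2×21.0) = 0.257.
Applying the sequent-depth relation in reverse, y₁/y₂ = ½[√(1 + 8Fr₂²) − 1] = ½[√1.528 − 1] = 0.118.
y₁ = 0.118 × 21.0 = 2.48 ft.
V₁ = q/y₁ = 140/2.48 = 56.6 ft/s.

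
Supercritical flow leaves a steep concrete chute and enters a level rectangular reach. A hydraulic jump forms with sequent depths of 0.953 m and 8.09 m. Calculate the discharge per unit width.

q = 18.5 m²/s

For a rectangular channel the momentum equation gives q² = ½·g·y₁·y₂·(y₁ + y₂) = ½×9.81×0.953×8.09×9.04 = 342.
q = √342 = 18.5 m²/s.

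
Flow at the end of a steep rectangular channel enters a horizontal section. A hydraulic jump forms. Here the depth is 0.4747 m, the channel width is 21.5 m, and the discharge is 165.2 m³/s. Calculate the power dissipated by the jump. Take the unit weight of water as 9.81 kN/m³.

q = Q/b = 165.2/21.5 = 7.684 m²/s; V₁ = q/y₁ = 16.19 m/s. Fr₁ = V₁/√(g·y₁) = 7.501.
Bélanger equation: y₂/y₁ = ½[√(1 + 8Fr₁²) − 1] = ½[√451.10 − 1] = 10.12.
y₂ = 10.12 × 0.4747 = 4.804 m.
Head loss: ΔE = (y₂ − y₁)³/(4y₁y₂) = (4.804 − 0.4747)³/(4×0.4747×4.804) = 81.13/9.121 = 8.894 m.
P = γ·Q·ΔE = 9.81 × 165.2 × 8.894 = 14414 kW.

P = 14414 kW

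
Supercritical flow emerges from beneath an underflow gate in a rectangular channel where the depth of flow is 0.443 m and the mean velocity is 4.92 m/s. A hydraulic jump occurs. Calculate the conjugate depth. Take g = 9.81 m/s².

y₂ = 1.27 m

Fr₁ = V₁/√(g·y₁) = 4.92/√(9.81×0.443) = 2.36.
Conjugate-depth relation: y₂/y₁ = ½[√(1 + 8Fr₁²) − 1] = ½[√45.56 − 1] = 2.87.
y₂ = 2.87 × 0.443 = 1.27 m.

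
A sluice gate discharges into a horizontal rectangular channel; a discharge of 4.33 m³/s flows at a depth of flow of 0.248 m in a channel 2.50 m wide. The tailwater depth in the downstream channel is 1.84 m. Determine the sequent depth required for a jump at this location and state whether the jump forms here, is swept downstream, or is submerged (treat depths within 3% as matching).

q = Q/b = 4.33/2.50 = 1.73 m²/s; V₁ = q/y₁ = 6.98 m/s. Fr₁ = V₁/√(g·y₁) = 4.48.
Conjugate-depth relation: y₂/y₁ = ½[√(1 + 8Fr₁²) − 1] = ½[√161.4 − 1] = 5.85.
y₂ = 5.85 × 0.248 = 1.45 m.
Tailwater y_tw = 1.84 m: y_tw > y₂, so the jump is submerged.

y₂ = 1.45 m; the jump is submerged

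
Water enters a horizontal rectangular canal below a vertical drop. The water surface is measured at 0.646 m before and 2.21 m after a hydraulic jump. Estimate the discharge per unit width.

q = 4.47 m²/s

For a rectangular channel the momentum equation gives q² = ½·g·y₁·y₂·(y₁ + y₂) = ½×9.81×0.646×2.21×2.86 = 20.0.
q = √20.0 = 4.47 m²/s.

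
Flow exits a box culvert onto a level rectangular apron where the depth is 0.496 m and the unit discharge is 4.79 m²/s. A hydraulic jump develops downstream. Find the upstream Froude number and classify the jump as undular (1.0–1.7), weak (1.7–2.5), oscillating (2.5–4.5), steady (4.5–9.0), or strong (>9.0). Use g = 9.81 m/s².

V₁ = q/y₁ = 4.79/0.496 = 9.66 m/s. Fr₁ = V₁/√(g·y₁) = 9.66/√(9.81×0.496) = 4.38.
Fr₁ = 4.38 lies in the oscillating range.

Fr₁ = 4.38; oscillating jump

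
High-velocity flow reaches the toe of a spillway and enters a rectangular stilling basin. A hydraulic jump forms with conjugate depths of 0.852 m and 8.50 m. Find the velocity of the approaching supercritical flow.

For a rectangular channel the momentum equation gives q² = ½·g·y₁·y₂·(y₁ + y₂) = ½×9.81×0.852×8.50×9.35 = 332.
q = √332 = 18.2 m²/s.
V₁ = q/y₁ = 18.2/0.852 = 21.4 m/s.

V₁ = 21.4 m/s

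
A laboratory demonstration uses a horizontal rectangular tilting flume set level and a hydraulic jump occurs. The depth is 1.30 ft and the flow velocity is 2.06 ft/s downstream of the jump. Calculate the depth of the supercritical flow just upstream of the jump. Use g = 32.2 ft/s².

y₁ = 0.225 ft

Fr₂ = V₂/√(g·y₂) = 2.06/√(32.2×1.30) = 0.318.
From the momentum equation (using Fr₂), y₁/y₂ = ½[√(1 + 8Fr₂²) − 1] = ½[√1.811 − 1] = 0.173.
y₁ = 0.173 × 1.30 = 0.225 ft.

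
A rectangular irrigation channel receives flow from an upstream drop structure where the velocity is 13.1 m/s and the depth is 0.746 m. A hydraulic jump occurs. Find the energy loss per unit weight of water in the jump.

ΔE = 4.53 m

Fr₁ = V₁/√(g·y₁) = 13.1/√(9.81×0.746) = 4.84.
From the momentum equation for a rectangular channel, y₂/y₁ = ½[√(1 + 8Fr₁²) − 1] = ½[√188.6 − 1] = 6.37.
y₂ = 6.37 × 0.746 = 4.75 m.
q = V₁·y₁ = 13.1 × 0.746 = 9.77 m²/s. V₂ = q/y₂ = 9.77/4.75 = 2.06 m/s. E₁ = y₁ + V₁²/2g = 9.49 m; E₂ = y₂ + V₂²/2g = 4.97 m. ΔE = E₁ − E₂ = 4.53 m.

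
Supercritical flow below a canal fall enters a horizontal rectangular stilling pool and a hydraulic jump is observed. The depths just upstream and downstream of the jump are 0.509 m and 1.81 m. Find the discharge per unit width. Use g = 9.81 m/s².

q = 3.24 m²/s

For a rectangular channel the momentum equation gives q² = ½·g·y₁·y₂·(y₁ + y₂) = ½×9.81×0.509×1.81×2.32 = 10.5.
q = √10.5 = 3.24 m²/s.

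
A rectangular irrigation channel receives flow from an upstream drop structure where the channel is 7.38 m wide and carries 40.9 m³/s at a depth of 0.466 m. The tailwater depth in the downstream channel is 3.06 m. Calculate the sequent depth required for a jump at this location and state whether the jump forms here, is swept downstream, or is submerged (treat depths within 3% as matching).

y₂ = 3.44 m; the jump is swept downstream

q = Q/b = 40.9/7.38 = 5.54 m²/s; V₁ = q/y₁ = 11.9 m/s. Fr₁ = V₁/√(g·y₁) = 5.56.
By Bélanger, y₂/y₁ = ½[√(1 + 8Fr₁²) − 1] = ½[√248.5 − 1] = 7.38.
y₂ = 7.38 × 0.466 = 3.44 m.
Tailwater y_tw = 3.06 m: y_tw < y₂, so the jump is swept downstream.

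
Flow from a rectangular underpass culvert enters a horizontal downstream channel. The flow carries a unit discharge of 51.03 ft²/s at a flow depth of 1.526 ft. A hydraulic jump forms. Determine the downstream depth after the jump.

V₁ = q/y₁ = 51.03/1.526 = 33.44 ft/s. Fr₁ = V₁/√(g·y₁) = 33.44/√(32.2×1.526) = 4.771.
Sequent-depth ratio: y₂/y₁ = ½[√(1 + 8Fr₁²) − 1] = ½[√183.06 − 1] = 6.265.
y₂ = 6.265 × 1.526 = 9.560 ft.

y₂ = 9.560 ft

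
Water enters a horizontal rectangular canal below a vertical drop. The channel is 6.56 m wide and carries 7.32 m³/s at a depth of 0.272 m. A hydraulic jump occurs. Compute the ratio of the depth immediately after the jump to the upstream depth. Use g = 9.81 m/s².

y₂/y₁ = 3.09

q = Q/b = 7.32/6.56 = 1.12 m²/s; V₁ = q/y₁ = 4.10 m/s. Fr₁ = V₁/√(g·y₁) = 2.51.
By Bélanger, y₂/y₁ = ½[√(1 + 8Fr₁²) − 1] = ½[√51.46 − 1] = 3.09.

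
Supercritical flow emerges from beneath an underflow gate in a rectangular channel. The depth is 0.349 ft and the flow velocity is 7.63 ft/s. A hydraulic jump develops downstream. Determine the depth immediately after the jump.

y₂ = 0.962 ft

Fr₁ = V₁/√(g·y₁) = 7.63/√(32.2×0.349) = 2.28.
Bélanger equation: y₂/y₁ = ½[√(1 + 8Fr₁²) − 1] = ½[√42.44 − 1] = 2.76.
y₂ = 2.76 × 0.349 = 0.962 ft.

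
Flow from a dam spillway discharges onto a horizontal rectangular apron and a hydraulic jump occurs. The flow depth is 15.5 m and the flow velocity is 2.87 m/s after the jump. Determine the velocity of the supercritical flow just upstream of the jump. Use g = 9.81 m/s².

V₁ = 29.1 m/s

Fr₂ = V₂/√(g·y₂) = 2.87/√(9.81×15.5) = 0.233.
From the momentum equation (using Fr₂), y₁/y₂ = ½[√(1 + 8Fr₂²) − 1] = ½[√1.433 − 1] = 0.0986.
y₁ = 0.0986 × 15.5 = 1.53 m.
V₁ = q/y₁ = 44.5/1.53 = 29.1 m/s.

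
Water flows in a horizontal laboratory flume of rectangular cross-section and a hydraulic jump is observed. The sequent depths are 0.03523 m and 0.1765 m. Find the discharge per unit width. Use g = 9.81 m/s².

For a rectangular channel the momentum equation gives q² = ½·g·y₁·y₂·(y₁ + y₂) = ½×9.81×0.03523×0.1765×0.2117 = 0.006458.
q = √0.006458 = 0.08036 m²/s.

q = 0.08036 m²/s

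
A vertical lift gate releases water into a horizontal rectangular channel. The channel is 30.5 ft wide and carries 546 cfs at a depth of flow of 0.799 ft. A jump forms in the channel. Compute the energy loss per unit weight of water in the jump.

ΔE = 3.75 ft

q = Q/b = 546/30.5 = 17.9 ft²/s; V₁ = q/y₁ = 22.4 ft/s. Fr₁ = V₁/√(g·y₁) = 4.42.
Conjugate-depth relation: y₂/y₁ = ½[√(1 + 8Fr₁²) − 1] = ½[√157.1 − 1] = 5.77.
y₂ = 5.77 × 0.799 = 4.61 ft.
Head loss: ΔE = (y₂ − y₁)³/(4y₁y₂) = (4.61 − 0.799)³/(4×0.799×4.61) = 55.2/14.7 = 3.75 ft.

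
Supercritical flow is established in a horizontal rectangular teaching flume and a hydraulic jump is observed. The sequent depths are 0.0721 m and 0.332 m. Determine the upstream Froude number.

For a rectangular channel the momentum equation gives q² = ½·g·y₁·y₂·(y₁ + y₂) = ½×9.81×0.0721×0.332×0.404 = 0.0474.
q = √0.0474 = 0.218 m²/s.
V₁ = q/y₁ = 3.02 m/s; Fr₁ = V₁/√(g·y₁) = 3.59.

Fr₁ = 3.59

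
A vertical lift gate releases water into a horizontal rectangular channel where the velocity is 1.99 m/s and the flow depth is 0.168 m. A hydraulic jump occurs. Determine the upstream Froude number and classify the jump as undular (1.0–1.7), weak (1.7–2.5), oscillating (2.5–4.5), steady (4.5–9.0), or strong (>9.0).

Fr₁ = 1.55; undular jump

Fr₁ = V₁/√(g·y₁) = 1.99/√(9.81×0.168) = 1.55.
Fr₁ = 1.55 lies in the undular range.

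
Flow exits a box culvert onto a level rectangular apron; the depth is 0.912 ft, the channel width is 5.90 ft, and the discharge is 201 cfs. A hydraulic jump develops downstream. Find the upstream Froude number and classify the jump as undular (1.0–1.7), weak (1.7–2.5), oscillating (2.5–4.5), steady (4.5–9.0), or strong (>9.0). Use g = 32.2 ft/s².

Fr₁ = 6.89; steady jump

q = Q/b = 201/5.90 = 34.1 ft²/s; V₁ = q/y₁ = 37.4 ft/s. Fr₁ = V₁/√(g·y₁) = 6.89.
Fr₁ = 6.89 lies in the steady range.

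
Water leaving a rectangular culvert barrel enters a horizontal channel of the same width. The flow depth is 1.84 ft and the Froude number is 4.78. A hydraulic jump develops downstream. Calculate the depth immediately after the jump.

Fr₁ = 4.78 (given).
Conjugate-depth relation: y₂/y₁ = ½[√(1 + 8Fr₁²) − 1] = ½[√183.8 − 1] = 6.28.
y₂ = 6.28 × 1.84 = 11.6 ft.

y₂ = 11.6 ft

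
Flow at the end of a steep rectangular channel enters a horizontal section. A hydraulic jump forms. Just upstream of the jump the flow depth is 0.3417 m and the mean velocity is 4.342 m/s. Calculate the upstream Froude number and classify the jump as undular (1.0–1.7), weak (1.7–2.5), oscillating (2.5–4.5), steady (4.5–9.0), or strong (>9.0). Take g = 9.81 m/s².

Fr₁ = V₁/√(g·y₁) = 4.342/√(9.81×0.3417) = 2.372.
Fr₁ = 2.372 lies in the weak range.

Fr₁ = 2.372; weak jump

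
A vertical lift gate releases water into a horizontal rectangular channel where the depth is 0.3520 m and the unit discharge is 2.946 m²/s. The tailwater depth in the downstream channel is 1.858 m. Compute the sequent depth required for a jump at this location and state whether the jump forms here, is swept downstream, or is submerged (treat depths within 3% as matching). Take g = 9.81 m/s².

y₂ = 2.073 m; the jump is swept downstream

V₁ = q/y₁ = 2.946/0.3520 = 8.369 m/s. Fr₁ = V₁/√(g·y₁) = 8.369/√(9.81×0.3520) = 4.504.
By Bélanger, y₂/y₁ = ½[√(1 + 8Fr₁²) − 1] = ½[√163.28 − 1] = 5.889.
y₂ = 5.889 × 0.3520 = 2.073 m.
Tailwater y_tw = 1.858 m: y_tw < y₂, so the jump is swept downstream.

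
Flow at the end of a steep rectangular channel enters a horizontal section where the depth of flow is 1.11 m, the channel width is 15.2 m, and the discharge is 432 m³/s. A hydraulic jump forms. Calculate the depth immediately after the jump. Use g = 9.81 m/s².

y₂ = 11.6 m

q = Q/b = 432/15.2 = 28.4 m²/s; V₁ = q/y₁ = 25.6 m/s. Fr₁ = V₁/√(g·y₁) = 7.76.
Conjugate-depth relation: y₂/y₁ = ½[√(1 + 8Fr₁²) − 1] = ½[√482.7 − 1] = 10.5.
y₂ = 10.5 × 1.11 = 11.6 m.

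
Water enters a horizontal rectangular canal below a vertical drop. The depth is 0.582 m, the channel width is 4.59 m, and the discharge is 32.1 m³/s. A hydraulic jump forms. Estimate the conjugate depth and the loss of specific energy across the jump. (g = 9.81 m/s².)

y₂ = 3.86 m; ΔE = 3.92 m

q = Q/b = 32.1/4.59 = 6.99 m²/s; V₁ = q/y₁ = 12.0 m/s. Fr₁ = V₁/√(g·y₁) = 5.03.
By Bélanger, y₂/y₁ = ½[√(1 + 8Fr₁²) − 1] = ½[√203.3 − 1] = 6.63.
y₂ = 6.63 × 0.582 = 3.86 m.
Head loss: ΔE = (y₂ − y₁)³/(4y₁y₂) = (3.86 − 0.582)³/(4×0.582×3.86) = 35.2/8.98 = 3.92 m.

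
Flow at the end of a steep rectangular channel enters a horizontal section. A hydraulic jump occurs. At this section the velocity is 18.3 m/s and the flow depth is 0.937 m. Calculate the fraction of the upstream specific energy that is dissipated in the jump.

Fr₁ = V₁/√(g·y₁) = 18.3/√(9.81×0.937) = 6.04.
Bélanger equation: y₂/y₁ = ½[√(1 + 8Fr₁²) − 1] = ½[√292.5 − 1] = 8.05.
y₂ = 8.05 × 0.937 = 7.54 m.
E₁ = y₁ + V₁²/2g = 18.0 m. ΔE = (y₂ − y₁)³/(4y₁y₂) = 10.2 m. ΔE/E₁ = 10.2/18.0 = 0.566.

ΔE/E₁ = 0.566 (56.6%)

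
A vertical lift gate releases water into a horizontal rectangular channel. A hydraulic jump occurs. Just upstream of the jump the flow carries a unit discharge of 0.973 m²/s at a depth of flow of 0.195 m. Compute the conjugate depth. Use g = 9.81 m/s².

y₂ = 0.902 m

V₁ = q/y₁ = 0.973/0.195 = 4.99 m/s. Fr₁ = V₁/√(g·y₁) = 4.99/√(9.81×0.195) = 3.61.
Bélanger equation: y₂/y₁ = ½[√(1 + 8Fr₁²) − 1] = ½[√105.1 − 1] = 4.63.
y₂ = 4.63 × 0.195 = 0.902 m.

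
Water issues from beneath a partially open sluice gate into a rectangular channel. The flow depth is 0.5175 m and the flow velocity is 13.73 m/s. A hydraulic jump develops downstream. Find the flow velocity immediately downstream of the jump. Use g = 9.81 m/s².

Fr₁ = V₁/√(g·y₁) = 13.73/√(9.81×0.5175) = 6.094.
Conjugate-depth relation: y₂/y₁ = ½[√(1 + 8Fr₁²) − 1] = ½[√298.07 − 1] = 8.132.
y₂ = 8.132 × 0.5175 = 4.208 m.
q = V₁·y₁ = 13.73 × 0.5175 = 7.105 m²/s.
V₂ = q/y₂ = 7.105/4.208 = 1.688 m/s.

V₂ = 1.688 m/s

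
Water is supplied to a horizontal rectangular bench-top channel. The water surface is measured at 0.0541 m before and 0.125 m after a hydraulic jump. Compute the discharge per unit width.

For a rectangular channel the momentum equation gives q² = ½·g·y₁·y₂·(y₁ + y₂) = ½×9.81×0.0541×0.125×0.179 = 0.00594.
q = √0.00594 = 0.0771 m²/s.

q = 0.0771 m²/s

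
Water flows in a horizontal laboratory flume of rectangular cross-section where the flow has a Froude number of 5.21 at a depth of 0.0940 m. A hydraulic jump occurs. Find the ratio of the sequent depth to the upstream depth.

Fr₁ = 5.21 (given).
Sequent-depth ratio: y₂/y₁ = ½[√(1 + 8Fr₁²) − 1] = ½[√218.2 − 1] = 6.88.

y₂/y₁ = 6.88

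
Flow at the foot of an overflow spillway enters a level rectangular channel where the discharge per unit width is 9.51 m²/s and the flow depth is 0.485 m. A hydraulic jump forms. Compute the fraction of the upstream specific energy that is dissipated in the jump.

V₁ = q/y₁ = 9.51/0.485 = 19.6 m/s. Fr₁ = V₁/√(g·y₁) = 19.6/√(9.81×0.485) = 8.99.
Sequent-depth ratio: y₂/y₁ = ½[√(1 + 8Fr₁²) − 1] = ½[√647.5 − 1] = 12.2.
y₂ = 12.2 × 0.485 = 5.93 m.
E₁ = y₁ + V₁²/2g = 20.1 m. ΔE = (y₂ − y₁)³/(4y₁y₂) = 14.0 m. ΔE/E₁ = 14.0/20.1 = 0.698.

ΔE/E₁ = 0.698 (69.8%)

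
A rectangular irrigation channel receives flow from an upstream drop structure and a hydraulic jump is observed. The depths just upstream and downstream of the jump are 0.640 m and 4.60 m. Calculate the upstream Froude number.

For a rectangular channel the momentum equation gives q² = ½·g·y₁·y₂·(y₁ + y₂) = ½×9.81×0.640×4.60×5.24 = 75.7.
q = √75.7 = 8.70 m²/s.
V₁ = q/y₁ = 13.6 m/s; Fr₁ = V₁/√(g·y₁) = 5.42.

Fr₁ = 5.42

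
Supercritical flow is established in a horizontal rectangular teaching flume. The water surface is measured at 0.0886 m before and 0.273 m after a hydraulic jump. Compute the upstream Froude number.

Fr₁ = 2.51

For a rectangular channel the momentum equation gives q² = ½·g·y₁·y₂·(y₁ + y₂) = ½×9.81×0.0886×0.273×0.362 = 0.0429.
q = √0.0429 = 0.207 m²/s.
V₁ = q/y₁ = 2.34 m/s; Fr₁ = V₁/√(g·y₁) = 2.51.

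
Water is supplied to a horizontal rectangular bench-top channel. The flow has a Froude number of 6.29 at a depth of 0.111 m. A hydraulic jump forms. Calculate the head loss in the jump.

ΔE = 1.34 m

Fr₁ = 6.29 (given).
Sequent-depth ratio: y₂/y₁ = ½[√(1 + 8Fr₁²) − 1] = ½[√317.5 − 1] = 8.41.
y₂ = 8.41 × 0.111 = 0.933 m.
Head loss: ΔE = (y₂ − y₁)³/(4y₁y₂) = (0.933 − 0.111)³/(4×0.111×0.933) = 0.556/0.414 = 1.34 m.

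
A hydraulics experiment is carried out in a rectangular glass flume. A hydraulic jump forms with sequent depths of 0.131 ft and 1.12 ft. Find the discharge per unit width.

For a rectangular channel the momentum equation gives q² = ½·g·y₁·y₂·(y₁ + y₂) = ½×32.2×0.131×1.12×1.25 = 2.96.
q = √2.96 = 1.72 ft²/s.

q = 1.72 ft²/s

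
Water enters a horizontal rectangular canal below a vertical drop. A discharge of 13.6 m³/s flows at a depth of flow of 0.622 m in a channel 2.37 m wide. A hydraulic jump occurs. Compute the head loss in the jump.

q = Q/b = 13.6/2.37 = 5.74 m²/s; V₁ = q/y₁ = 9.23 m/s. Fr₁ = V₁/√(g·y₁) = 3.73.
Bélanger equation: y₂/y₁ = ½[√(1 + 8Fr₁²) − 1] = ½[√112.6 − 1] = 4.81.
y₂ = 4.81 × 0.622 = 2.99 m.
V₂ = q/y₂ = 5.74/2.99 = 1.92 m/s. E₁ = y₁ + V₁²/2g = 4.96 m; E₂ = y₂ + V₂²/2g = 3.18 m. ΔE = E₁ − E₂ = 1.78 m.

ΔE = 1.78 m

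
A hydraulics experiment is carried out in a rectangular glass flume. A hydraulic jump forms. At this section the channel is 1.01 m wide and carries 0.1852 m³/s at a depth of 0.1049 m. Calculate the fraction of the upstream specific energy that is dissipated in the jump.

q = Q/b = 0.1852/1.01 = 0.1834 m²/s; V₁ = q/y₁ = 1.748 m/s. Fr₁ = V₁/√(g·y₁) = 1.723.
Bélanger equation: y₂/y₁ = ½[√(1 + 8Fr₁²) − 1] = ½[√24.754 − 1] = 1.988.
y₂ = 1.988 × 0.1049 = 0.2085 m.
E₁ = y₁ + V₁²/2g = 0.2606 m. ΔE = (y₂ − y₁)³/(4y₁y₂) = 0.01271 m. ΔE/E₁ = 0.01271/0.2606 = 0.0488.

ΔE/E₁ = 0.0488 (4.88%)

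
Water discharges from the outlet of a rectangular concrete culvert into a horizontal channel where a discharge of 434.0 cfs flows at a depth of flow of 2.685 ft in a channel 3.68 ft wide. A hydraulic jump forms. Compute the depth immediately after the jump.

q = Q/b = 434.0/3.68 = 117.9 ft²/s; V₁ = q/y₁ = 43.92 ft/s. Fr₁ = V₁/√(g·y₁) = 4.724.
From the momentum equation for a rectangular channel, y₂/y₁ = ½[√(1 + 8Fr₁²) − 1] = ½[√179.52 − 1] = 6.199.
y₂ = 6.199 × 2.685 = 16.64 ft.

y₂ = 16.64 ft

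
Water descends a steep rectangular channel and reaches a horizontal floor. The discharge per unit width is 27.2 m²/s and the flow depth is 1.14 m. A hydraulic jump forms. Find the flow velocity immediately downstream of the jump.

V₂ = 2.48 m/s

V₁ = q/y₁ = 27.2/1.14 = 23.9 m/s. Fr₁ = V₁/√(g·y₁) = 23.9/√(9.81×1.14) = 7.13.
Bélanger equation: y₂/y₁ = ½[√(1 + 8Fr₁²) − 1] = ½[√408.2 − 1] = 9.60.
y₂ = 9.60 × 1.14 = 10.9 m.
V₂ = q/y₂ = 27.2/10.9 = 2.48 m/s.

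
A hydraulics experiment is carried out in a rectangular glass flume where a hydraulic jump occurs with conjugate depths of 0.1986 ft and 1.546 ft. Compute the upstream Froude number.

For a rectangular channel the momentum equation gives q² = ½·g·y₁·y₂·(y₁ + y₂) = ½×32.2×0.1986×1.546×1.745 = 8.624.
q = √8.624 = 2.937 ft²/s.
V₁ = q/y₁ = 14.79 ft/s; Fr₁ = V₁/√(g·y₁) = 5.847.

Fr₁ = 5.847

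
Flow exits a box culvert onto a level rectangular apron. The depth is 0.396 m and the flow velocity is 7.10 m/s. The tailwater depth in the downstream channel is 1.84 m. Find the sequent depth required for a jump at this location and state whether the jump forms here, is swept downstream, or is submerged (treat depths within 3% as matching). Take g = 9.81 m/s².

Fr₁ = V₁/√(g·y₁) = 7.10/√(9.81×0.396) = 3.60.
Sequent-depth ratio: y₂/y₁ = ½[√(1 + 8Fr₁²) − 1] = ½[√104.8 − 1] = 4.62.
y₂ = 4.62 × 0.396 = 1.83 m.
Tailwater y_tw = 1.84 m: y_tw ≈ y₂, so the jump forms here.

y₂ = 1.83 m; the jump forms here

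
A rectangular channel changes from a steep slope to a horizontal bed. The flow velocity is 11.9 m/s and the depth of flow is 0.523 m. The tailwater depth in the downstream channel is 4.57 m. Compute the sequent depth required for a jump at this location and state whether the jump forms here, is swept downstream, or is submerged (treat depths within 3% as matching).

y₂ = 3.63 m; the jump is submerged

Fr₁ = V₁/√(g·y₁) = 11.9/√(9.81×0.523) = 5.25.
By Bélanger, y₂/y₁ = ½[√(1 + 8Fr₁²) − 1] = ½[√221.8 − 1] = 6.95.
y₂ = 6.95 × 0.523 = 3.63 m.
Tailwater y_tw = 4.57 m: y_tw > y₂, so the jump is submerged.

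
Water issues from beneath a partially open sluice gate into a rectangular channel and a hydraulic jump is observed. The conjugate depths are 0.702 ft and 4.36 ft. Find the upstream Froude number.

For a rectangular channel the momentum equation gives q² = ½·g·y₁·y₂·(y₁ + y₂) = ½×32.2×0.702×4.36×5.06 = 249.
q = √249 = 15.8 ft²/s.
V₁ = q/y₁ = 22.5 ft/s; Fr₁ = V₁/√(g·y₁) = 4.73.

Fr₁ = 4.73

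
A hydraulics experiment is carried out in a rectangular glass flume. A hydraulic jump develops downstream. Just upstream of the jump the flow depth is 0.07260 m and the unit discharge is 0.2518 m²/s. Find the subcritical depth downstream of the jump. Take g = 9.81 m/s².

V₁ = q/y₁ = 0.2518/0.07260 = 3.468 m/s. Fr₁ = V₁/√(g·y₁) = 3.468/√(9.81×0.07260) = 4.110.
By Bélanger, y₂/y₁ = ½[√(1 + 8Fr₁²) − 1] = ½[√136.12 − 1] = 5.334.
y₂ = 5.334 × 0.07260 = 0.3872 m.

y₂ = 0.3872 m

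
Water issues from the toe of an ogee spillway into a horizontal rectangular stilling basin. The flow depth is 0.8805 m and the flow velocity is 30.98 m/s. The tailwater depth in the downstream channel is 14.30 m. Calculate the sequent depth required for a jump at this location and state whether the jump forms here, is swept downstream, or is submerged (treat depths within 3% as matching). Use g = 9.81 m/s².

Fr₁ = V₁/√(g·y₁) = 30.98/√(9.81×0.8805) = 10.54.
From the momentum equation for a rectangular channel, y₂/y₁ = ½[√(1 + 8Fr₁²) − 1] = ½[√889.90 − 1] = 14.42.
y₂ = 14.42 × 0.8805 = 12.69 m.
Tailwater y_tw = 14.30 m: y_tw > y₂, so the jump is submerged.

y₂ = 12.69 m; the jump is submerged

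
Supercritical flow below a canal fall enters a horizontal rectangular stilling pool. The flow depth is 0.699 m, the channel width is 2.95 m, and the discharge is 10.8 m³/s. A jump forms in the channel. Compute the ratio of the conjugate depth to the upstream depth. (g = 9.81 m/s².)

q = Q/b = 10.8/2.95 = 3.66 m²/s; V₁ = q/y₁ = 5.24 m/s. Fr₁ = V₁/√(g·y₁) = 2.00.
By Bélanger, y₂/y₁ = ½[√(1 + 8Fr₁²) − 1] = ½[√33.00 − 1] = 2.37.

y₂/y₁ = 2.37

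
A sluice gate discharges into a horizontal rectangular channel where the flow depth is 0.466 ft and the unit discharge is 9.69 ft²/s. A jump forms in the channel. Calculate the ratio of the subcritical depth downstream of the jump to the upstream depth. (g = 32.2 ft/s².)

y₂/y₁ = 7.11

V₁ = q/y₁ = 9.69/0.466 = 20.8 ft/s. Fr₁ = V₁/√(g·y₁) = 20.8/√(32.2×0.466) = 5.37.
Conjugate-depth relation: y₂/y₁ = ½[√(1 + 8Fr₁²) − 1] = ½[√231.5 − 1] = 7.11.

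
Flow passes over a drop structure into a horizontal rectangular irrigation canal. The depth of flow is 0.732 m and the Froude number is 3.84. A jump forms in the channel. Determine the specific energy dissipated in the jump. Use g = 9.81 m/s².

Fr₁ = 3.84 (given).
From the momentum equation for a rectangular channel, y₂/y₁ = ½[√(1 + 8Fr₁²) − 1] = ½[√119.0 − 1] = 4.95.
y₂ = 4.95 × 0.732 = 3.63 m.
Head loss: ΔE = (y₂ − y₁)³/(4y₁y₂) = (3.63 − 0.732)³/(4×0.732×3.63) = 24.2/10.6 = 2.28 m.

ΔE = 2.28 m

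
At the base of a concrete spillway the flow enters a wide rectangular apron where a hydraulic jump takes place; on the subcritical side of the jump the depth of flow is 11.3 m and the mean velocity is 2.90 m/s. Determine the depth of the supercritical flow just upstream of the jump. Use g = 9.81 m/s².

y₁ = 1.51 m

Fr₂ = V₂/√(g·y₂) = 2.90/√(9.81×11.3) = 0.275.
Applying the sequent-depth relation in reverse, y₁/y₂ = ½[√(1 + 8Fr₂²) − 1] = ½[√1.607 − 1] = 0.134.
y₁ = 0.134 × 11.3 = 1.51 m.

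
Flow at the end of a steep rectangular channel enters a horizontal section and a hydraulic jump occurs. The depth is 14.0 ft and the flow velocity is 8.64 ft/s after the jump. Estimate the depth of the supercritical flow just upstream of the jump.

y₁ = 3.67 ft

Fr₂ = V₂/√(g·y₂) = 8.64/√(32.2×14.0) = 0.407.
Applying the sequent-depth relation in reverse, y₁/y₂ = ½[√(1 + 8Fr₂²) − 1] = ½[√2.325 − 1] = 0.262.
y₁ = 0.262 × 14.0 = 3.67 ft.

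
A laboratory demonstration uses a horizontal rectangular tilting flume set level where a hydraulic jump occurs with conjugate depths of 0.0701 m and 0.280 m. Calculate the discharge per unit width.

For a rectangular channel the momentum equation gives q² = ½·g·y₁·y₂·(y₁ + y₂) = ½×9.81×0.0701×0.280×0.350 = 0.0337.
q = √0.0337 = 0.184 m²/s.

q = 0.184 m²/s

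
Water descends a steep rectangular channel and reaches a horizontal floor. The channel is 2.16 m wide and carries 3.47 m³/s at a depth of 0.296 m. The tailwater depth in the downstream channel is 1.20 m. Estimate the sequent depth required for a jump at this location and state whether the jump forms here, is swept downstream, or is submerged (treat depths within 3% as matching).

y₂ = 1.19 m; the jump forms here

q = Q/b = 3.47/2.16 = 1.61 m²/s; V₁ = q/y₁ = 5.43 m/s. Fr₁ = V₁/√(g·y₁) = 3.18.
From the momentum equation for a rectangular channel, y₂/y₁ = ½[√(1 + 8Fr₁²) − 1] = ½[√82.15 − 1] = 4.03.
y₂ = 4.03 × 0.296 = 1.19 m.
Tailwater y_tw = 1.20 m: y_tw ≈ y₂, so the jump forms here.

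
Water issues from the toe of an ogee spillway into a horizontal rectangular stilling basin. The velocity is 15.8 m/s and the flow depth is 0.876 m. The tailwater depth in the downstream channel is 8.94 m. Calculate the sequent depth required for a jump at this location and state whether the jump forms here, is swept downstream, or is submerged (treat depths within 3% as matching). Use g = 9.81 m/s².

y₂ = 6.25 m; the jump is submerged

Fr₁ = V₁/√(g·y₁) = 15.8/√(9.81×0.876) = 5.39.
From the momentum equation for a rectangular channel, y₂/y₁ = ½[√(1 + 8Fr₁²) − 1] = ½[√233.4 − 1] = 7.14.
y₂ = 7.14 × 0.876 = 6.25 m.
Tailwater y_tw = 8.94 m: y_tw > y₂, so the jump is submerged.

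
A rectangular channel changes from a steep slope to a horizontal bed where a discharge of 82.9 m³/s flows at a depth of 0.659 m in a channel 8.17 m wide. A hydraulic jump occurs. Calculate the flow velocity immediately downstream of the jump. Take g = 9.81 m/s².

V₂ = 1.91 m/s

q = Q/b = 82.9/8.17 = 10.1 m²/s; V₁ = q/y₁ = 15.4 m/s. Fr₁ = V₁/√(g·y₁) = 6.06.
By Bélanger, y₂/y₁ = ½[√(1 + 8Fr₁²) − 1] = ½[√294.4 − 1] = 8.08.
y₂ = 8.08 × 0.659 = 5.32 m.
V₂ = q/y₂ = 10.1/5.32 = 1.91 m/s.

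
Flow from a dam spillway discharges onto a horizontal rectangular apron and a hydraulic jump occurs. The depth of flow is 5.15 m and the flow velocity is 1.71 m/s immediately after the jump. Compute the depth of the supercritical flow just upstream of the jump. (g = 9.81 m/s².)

y₁ = 0.540 m

Fr₂ = V₂/√(g·y₂) = 1.71/√(9.81×5.15) = 0.241.
Applying the sequent-depth relation in reverse, y₁/y₂ = ½[√(1 + 8Fr₂²) − 1] = ½[√1.463 − 1] = 0.105.
y₁ = 0.105 × 5.15 = 0.540 m.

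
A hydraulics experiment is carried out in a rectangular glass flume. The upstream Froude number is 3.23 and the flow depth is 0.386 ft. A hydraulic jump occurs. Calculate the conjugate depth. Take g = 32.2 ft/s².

y₂ = 1.58 ft

Fr₁ = 3.23 (given).
Conjugate-depth relation: y₂/y₁ = ½[√(1 + 8Fr₁²) − 1] = ½[√84.46 − 1] = 4.10.
y₂ = 4.10 × 0.386 = 1.58 ft.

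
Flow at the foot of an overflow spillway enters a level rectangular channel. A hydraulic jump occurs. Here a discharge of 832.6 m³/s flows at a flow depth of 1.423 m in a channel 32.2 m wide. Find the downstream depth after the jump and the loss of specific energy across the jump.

q = Q/b = 832.6/32.2 = 25.86 m²/s; V₁ = q/y₁ = 18.17 m/s. Fr₁ = V₁/√(g·y₁) = 4.863.
From the momentum equation for a rectangular channel, y₂/y₁ = ½[√(1 + 8Fr₁²) − 1] = ½[√190.22 − 1] = 6.396.
y₂ = 6.396 × 1.423 = 9.102 m.
V₂ = q/y₂ = 25.86/9.102 = 2.841 m/s. E₁ = y₁ + V₁²/2g = 18.25 m; E₂ = y₂ + V₂²/2g = 9.513 m. ΔE = E₁ − E₂ = 8.739 m.

y₂ = 9.102 m; ΔE = 8.739 m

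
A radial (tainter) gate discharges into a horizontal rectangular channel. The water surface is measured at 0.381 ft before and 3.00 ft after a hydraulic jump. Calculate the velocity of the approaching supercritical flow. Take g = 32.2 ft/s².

V₁ = 20.7 ft/s

For a rectangular channel the momentum equation gives q² = ½·g·y₁·y₂·(y₁ + y₂) = ½×32.2×0.381×3.00×3.38 = 62.2.
q = √62.2 = 7.89 ft²/s.
V₁ = q/y₁ = 7.89/0.381 = 20.7 ft/s.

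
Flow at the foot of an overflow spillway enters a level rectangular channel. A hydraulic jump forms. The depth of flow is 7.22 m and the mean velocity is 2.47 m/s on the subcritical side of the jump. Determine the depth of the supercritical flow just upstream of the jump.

y₁ = 1.08 m

Fr₂ = V₂/√(g·y₂) = 2.47/√(9.81×7.22) = 0.293.
Since the conjugate-depth ratio holds either way, y₁/y₂ = ½[√(1 + 8Fr₂²) − 1] = ½[√1.689 − 1] = 0.150.
y₁ = 0.150 × 7.22 = 1.08 m.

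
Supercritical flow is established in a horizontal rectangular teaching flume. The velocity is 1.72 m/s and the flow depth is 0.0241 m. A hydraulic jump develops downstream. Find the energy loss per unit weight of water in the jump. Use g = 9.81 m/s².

Fr₁ = V₁/√(g·y₁) = 1.72/√(9.81×0.0241) = 3.54.
By Bélanger, y₂/y₁ = ½[√(1 + 8Fr₁²) − 1] = ½[√101.1 − 1] = 4.53.
y₂ = 4.53 × 0.0241 = 0.109 m.
q = V₁·y₁ = 1.72 × 0.0241 = 0.0415 m²/s. V₂ = q/y₂ = 0.0415/0.109 = 0.380 m/s. E₁ = y₁ + V₁²/2g = 0.175 m; E₂ = y₂ + V₂²/2g = 0.116 m. ΔE = E₁ − E₂ = 0.0584 m.

ΔE = 0.0584 m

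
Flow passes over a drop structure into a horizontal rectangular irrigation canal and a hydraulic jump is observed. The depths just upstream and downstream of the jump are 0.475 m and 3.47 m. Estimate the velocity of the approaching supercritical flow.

For a rectangular channel the momentum equation gives q² = ½·g·y₁·y₂·(y₁ + y₂) = ½×9.81×0.475×3.47×3.95 = 31.9.
q = √31.9 = 5.65 m²/s.
V₁ = q/y₁ = 5.65/0.475 = 11.9 m/s.

V₁ = 11.9 m/s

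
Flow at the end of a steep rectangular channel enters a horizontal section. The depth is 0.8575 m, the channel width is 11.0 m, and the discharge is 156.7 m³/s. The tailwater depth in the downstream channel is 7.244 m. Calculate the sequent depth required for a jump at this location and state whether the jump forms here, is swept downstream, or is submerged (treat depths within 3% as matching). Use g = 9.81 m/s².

y₂ = 6.531 m; the jump is submerged

q = Q/b = 156.7/11.0 = 14.25 m²/s; V₁ = q/y₁ = 16.61 m/s. Fr₁ = V₁/√(g·y₁) = 5.728.
By Bélanger, y₂/y₁ = ½[√(1 + 8Fr₁²) − 1] = ½[√263.46 − 1] = 7.616.
y₂ = 7.616 × 0.8575 = 6.531 m.
Tailwater y_tw = 7.244 m: y_tw > y₂, so the jump is submerged.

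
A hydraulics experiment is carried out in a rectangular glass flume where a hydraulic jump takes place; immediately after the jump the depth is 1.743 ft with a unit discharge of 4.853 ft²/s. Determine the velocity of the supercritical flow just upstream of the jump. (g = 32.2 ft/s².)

V₂ = q/y₂ = 4.853/1.743 = 2.784 ft/s; Fr₂ = V₂/√(g·y₂) = 0.3717.
The Bélanger relation is symmetric: y₁/y₂ = ½[√(1 + 8Fr₂²) − 1] = ½[√2.1050 − 1] = 0.2254.
y₁ = 0.2254 × 1.743 = 0.3929 ft.
V₁ = q/y₁ = 4.853/0.3929 = 12.35 ft/s.

V₁ = 12.35 ft/s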